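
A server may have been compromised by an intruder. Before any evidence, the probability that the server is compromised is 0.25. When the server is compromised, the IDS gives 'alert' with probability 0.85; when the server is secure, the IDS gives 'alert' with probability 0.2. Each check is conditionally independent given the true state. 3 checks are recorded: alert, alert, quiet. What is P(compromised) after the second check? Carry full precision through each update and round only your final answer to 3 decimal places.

0.858

After 'alert': P(compromised) = 0.85·0.2500 / (0.85·0.2500 + 0.2·0.7500) ≈ 0.5862
After 'alert': P(compromised) = 0.85·0.5862 / (0.85·0.5862 + 0.2·0.4138) ≈ 0.8576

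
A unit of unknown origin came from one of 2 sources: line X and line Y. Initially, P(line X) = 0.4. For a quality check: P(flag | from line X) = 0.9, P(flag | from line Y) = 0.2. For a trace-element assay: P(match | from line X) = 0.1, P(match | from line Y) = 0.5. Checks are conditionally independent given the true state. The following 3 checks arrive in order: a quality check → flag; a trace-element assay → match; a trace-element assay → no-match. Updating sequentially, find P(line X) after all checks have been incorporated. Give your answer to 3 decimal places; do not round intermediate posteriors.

Each posterior becomes the prior for the next update.
After a quality check='flag': P(line X) = 0.9·0.4000 / (0.9·0.4000 + 0.2·0.6000) ≈ 0.7500
After a trace-element assay='match': P(line X) = 0.1·0.7500 / (0.1·0.7500 + 0.5·0.2500) ≈ 0.3750
After a trace-element assay='no-match': P(line X) = 0.9·0.3750 / (0.9·0.3750 + 0.5·0.6250) ≈ 0.5192

0.519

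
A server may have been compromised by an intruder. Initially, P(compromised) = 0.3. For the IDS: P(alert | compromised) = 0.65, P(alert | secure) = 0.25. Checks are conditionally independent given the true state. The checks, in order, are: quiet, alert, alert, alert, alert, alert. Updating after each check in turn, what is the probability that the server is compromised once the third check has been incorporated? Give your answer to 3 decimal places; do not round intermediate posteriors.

Apply Bayes' rule sequentially, carrying P(compromised) forward.
After 'quiet': P(compromised) = 0.35·0.3000 / (0.35·0.3000 + 0.75·0.7000) ≈ 0.1667
After 'alert': P(compromised) = 0.65·0.1667 / (0.65·0.1667 + 0.25·0.8333) ≈ 0.3421
After 'alert': P(compromised) = 0.65·0.3421 / (0.65·0.3421 + 0.25·0.6579) ≈ 0.5748

0.575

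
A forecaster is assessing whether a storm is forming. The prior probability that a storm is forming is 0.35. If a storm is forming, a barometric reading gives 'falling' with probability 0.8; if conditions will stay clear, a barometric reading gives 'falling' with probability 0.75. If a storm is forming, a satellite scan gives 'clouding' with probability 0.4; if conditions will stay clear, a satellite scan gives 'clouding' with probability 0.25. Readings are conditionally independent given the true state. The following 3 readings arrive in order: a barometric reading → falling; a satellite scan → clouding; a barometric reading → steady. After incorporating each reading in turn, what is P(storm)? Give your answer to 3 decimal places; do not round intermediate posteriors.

After a barometric reading='falling': P(storm) = 0.8·0.3500 / (0.8·0.3500 + 0.75·0.6500) ≈ 0.3648
After a satellite scan='clouding': P(storm) = 0.4·0.3648 / (0.4·0.3648 + 0.25·0.6352) ≈ 0.4789
After a barometric reading='steady': P(storm) = 0.2·0.4789 / (0.2·0.4789 + 0.25·0.5211) ≈ 0.4237

0.424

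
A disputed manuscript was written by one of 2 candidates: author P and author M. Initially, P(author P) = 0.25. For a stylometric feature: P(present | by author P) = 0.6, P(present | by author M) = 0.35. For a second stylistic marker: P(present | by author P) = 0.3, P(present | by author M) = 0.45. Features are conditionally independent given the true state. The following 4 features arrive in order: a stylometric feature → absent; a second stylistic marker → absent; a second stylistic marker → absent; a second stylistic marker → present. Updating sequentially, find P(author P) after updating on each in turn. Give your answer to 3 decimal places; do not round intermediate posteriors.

0.181

After a stylometric feature='absent': P(author P) = 0.4·0.2500 / (0.4·0.2500 + 0.65·0.7500) ≈ 0.1702
After a second stylistic marker='absent': P(author P) = 0.7·0.1702 / (0.7·0.1702 + 0.55·0.8298) ≈ 0.2070
After a second stylistic marker='absent': P(author P) = 0.7·0.2070 / (0.7·0.2070 + 0.55·0.7930) ≈ 0.2494
After a second stylistic marker='present': P(author P) = 0.3·0.2494 / (0.3·0.2494 + 0.45·0.7506) ≈ 0.1813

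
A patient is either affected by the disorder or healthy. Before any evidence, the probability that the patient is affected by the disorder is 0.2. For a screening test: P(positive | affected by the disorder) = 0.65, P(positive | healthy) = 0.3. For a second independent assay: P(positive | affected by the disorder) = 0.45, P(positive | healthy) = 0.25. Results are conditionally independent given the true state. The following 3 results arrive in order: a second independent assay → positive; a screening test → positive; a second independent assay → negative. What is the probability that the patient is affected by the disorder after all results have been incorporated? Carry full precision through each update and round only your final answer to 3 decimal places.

After a second independent assay='positive': P(affected) = 0.45·0.2000 / (0.45·0.2000 + 0.25·0.8000) ≈ 0.3103
After a screening test='positive': P(affected) = 0.65·0.3103 / (0.65·0.3103 + 0.3·0.6897) ≈ 0.4937
After a second independent assay='negative': P(affected) = 0.55·0.4937 / (0.55·0.4937 + 0.75·0.5063) ≈ 0.4169

0.417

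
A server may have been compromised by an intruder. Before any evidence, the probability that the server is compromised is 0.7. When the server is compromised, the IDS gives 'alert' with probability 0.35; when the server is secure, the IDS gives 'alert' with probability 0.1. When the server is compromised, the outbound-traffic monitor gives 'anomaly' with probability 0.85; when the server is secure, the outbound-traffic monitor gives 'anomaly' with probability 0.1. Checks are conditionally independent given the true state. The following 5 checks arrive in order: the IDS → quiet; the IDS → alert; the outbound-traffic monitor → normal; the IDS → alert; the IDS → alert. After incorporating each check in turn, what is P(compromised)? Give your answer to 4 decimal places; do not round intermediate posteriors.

After the IDS='quiet': P(compromised) = 0.65·0.7000 / (0.65·0.7000 + 0.9·0.3000) ≈ 0.6276
After the IDS='alert': P(compromised) = 0.35·0.6276 / (0.35·0.6276 + 0.1·0.3724) ≈ 0.8550
After the outbound-traffic monitor='normal': P(compromised) = 0.15·0.8550 / (0.15·0.8550 + 0.9·0.1450) ≈ 0.4957
After the IDS='alert': P(compromised) = 0.35·0.4957 / (0.35·0.4957 + 0.1·0.5043) ≈ 0.7748
After the IDS='alert': P(compromised) = 0.35·0.7748 / (0.35·0.7748 + 0.1·0.2252) ≈ 0.9233

0.9233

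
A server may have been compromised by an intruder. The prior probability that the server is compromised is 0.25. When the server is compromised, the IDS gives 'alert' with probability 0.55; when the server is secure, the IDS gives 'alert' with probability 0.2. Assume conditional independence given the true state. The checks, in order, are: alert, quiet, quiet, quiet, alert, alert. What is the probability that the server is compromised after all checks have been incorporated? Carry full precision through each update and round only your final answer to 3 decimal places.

0.552

Each posterior becomes the prior for the next update.
After 'alert': P(compromised) = 0.55·0.2500 / (0.55·0.2500 + 0.2·0.7500) ≈ 0.4783
After 'quiet': P(compromised) = 0.45·0.4783 / (0.45·0.4783 + 0.8·0.5217) ≈ 0.3402
After 'quiet': P(compromised) = 0.45·0.3402 / (0.45·0.3402 + 0.8·0.6598) ≈ 0.2248
After 'quiet': P(compromised) = 0.45·0.2248 / (0.45·0.2248 + 0.8·0.7752) ≈ 0.1403
After 'alert': P(compromised) = 0.55·0.1403 / (0.55·0.1403 + 0.2·0.8597) ≈ 0.3097
After 'alert': P(compromised) = 0.55·0.3097 / (0.55·0.3097 + 0.2·0.6903) ≈ 0.5523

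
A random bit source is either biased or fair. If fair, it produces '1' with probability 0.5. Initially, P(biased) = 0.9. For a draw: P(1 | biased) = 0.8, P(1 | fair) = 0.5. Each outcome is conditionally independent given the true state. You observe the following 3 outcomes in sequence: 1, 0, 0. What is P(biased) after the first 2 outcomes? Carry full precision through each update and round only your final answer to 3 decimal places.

After '1': P(biased) = 0.8·0.9000 / (0.8·0.9000 + 0.5·0.1000) ≈ 0.9351
After '0': P(biased) = 0.2·0.9351 / (0.2·0.9351 + 0.5·0.0649) ≈ 0.8521

0.852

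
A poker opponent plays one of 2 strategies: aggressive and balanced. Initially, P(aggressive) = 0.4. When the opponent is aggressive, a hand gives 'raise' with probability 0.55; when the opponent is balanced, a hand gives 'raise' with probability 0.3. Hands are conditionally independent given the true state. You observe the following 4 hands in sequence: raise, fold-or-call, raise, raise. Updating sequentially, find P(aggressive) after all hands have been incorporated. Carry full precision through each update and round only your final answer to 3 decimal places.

0.725

After 'raise': P(aggressive) = 0.55·0.4000 / (0.55·0.4000 + 0.3·0.6000) ≈ 0.5500
After 'fold-or-call': P(aggressive) = 0.45·0.5500 / (0.45·0.5500 + 0.7·0.4500) ≈ 0.4400
After 'raise': P(aggressive) = 0.55·0.4400 / (0.55·0.4400 + 0.3·0.5600) ≈ 0.5902
After 'raise': P(aggressive) = 0.55·0.5902 / (0.55·0.5902 + 0.3·0.4098) ≈ 0.7253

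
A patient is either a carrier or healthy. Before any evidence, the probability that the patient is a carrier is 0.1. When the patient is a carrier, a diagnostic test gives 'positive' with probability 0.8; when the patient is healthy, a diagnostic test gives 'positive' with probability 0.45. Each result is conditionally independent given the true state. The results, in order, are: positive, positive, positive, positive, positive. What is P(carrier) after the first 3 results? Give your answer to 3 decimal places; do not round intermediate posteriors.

0.384

After 'positive': P(carrier) = 0.8·0.1000 / (0.8·0.1000 + 0.45·0.9000) ≈ 0.1649
After 'positive': P(carrier) = 0.8·0.1649 / (0.8·0.1649 + 0.45·0.8351) ≈ 0.2599
After 'positive': P(carrier) = 0.8·0.2599 / (0.8·0.2599 + 0.45·0.7401) ≈ 0.3843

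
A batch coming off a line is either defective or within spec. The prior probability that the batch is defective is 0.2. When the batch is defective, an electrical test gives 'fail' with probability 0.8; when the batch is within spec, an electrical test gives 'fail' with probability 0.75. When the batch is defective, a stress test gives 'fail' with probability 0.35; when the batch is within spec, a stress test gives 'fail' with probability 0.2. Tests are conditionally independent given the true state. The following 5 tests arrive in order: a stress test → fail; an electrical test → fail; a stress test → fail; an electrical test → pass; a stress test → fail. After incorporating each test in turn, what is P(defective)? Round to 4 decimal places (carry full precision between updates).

0.5334

After a stress test='fail': P(defective) = 0.35·0.2000 / (0.35·0.2000 + 0.2·0.8000) ≈ 0.3043
After an electrical test='fail': P(defective) = 0.8·0.3043 / (0.8·0.3043 + 0.75·0.6957) ≈ 0.3182
After a stress test='fail': P(defective) = 0.35·0.3182 / (0.35·0.3182 + 0.2·0.6818) ≈ 0.4495
After an electrical test='pass': P(defective) = 0.2·0.4495 / (0.2·0.4495 + 0.25·0.5505) ≈ 0.3952
After a stress test='fail': P(defective) = 0.35·0.3952 / (0.35·0.3952 + 0.2·0.6048) ≈ 0.5334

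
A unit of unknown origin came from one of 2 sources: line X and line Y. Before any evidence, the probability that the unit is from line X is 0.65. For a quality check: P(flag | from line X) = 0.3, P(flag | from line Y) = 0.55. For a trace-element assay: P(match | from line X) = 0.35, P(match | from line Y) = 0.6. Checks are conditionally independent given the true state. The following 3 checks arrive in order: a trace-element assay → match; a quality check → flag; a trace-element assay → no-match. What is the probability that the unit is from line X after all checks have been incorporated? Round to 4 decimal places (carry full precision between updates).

0.4899

After a trace-element assay='match': P(line X) = 0.35·0.6500 / (0.35·0.6500 + 0.6·0.3500) ≈ 0.5200
After a quality check='flag': P(line X) = 0.3·0.5200 / (0.3·0.5200 + 0.55·0.4800) ≈ 0.3714
After a trace-element assay='no-match': P(line X) = 0.65·0.3714 / (0.65·0.3714 + 0.4·0.6286) ≈ 0.4899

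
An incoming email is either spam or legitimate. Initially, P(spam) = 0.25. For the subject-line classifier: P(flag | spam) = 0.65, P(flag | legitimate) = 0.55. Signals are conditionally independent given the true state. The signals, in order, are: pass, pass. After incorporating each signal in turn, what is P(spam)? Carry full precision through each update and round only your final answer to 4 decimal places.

0.1678

After 'pass': P(spam) = 0.35·0.2500 / (0.35·0.2500 + 0.45·0.7500) ≈ 0.2059
After 'pass': P(spam) = 0.35·0.2059 / (0.35·0.2059 + 0.45·0.7941) ≈ 0.1678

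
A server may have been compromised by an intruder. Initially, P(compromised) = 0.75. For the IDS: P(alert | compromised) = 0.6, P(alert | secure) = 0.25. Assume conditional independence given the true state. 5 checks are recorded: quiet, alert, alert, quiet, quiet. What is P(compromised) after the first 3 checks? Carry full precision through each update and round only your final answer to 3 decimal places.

Each posterior becomes the prior for the next update.
After 'quiet': P(compromised) = 0.4·0.7500 / (0.4·0.7500 + 0.75·0.2500) ≈ 0.6154
After 'alert': P(compromised) = 0.6·0.6154 / (0.6·0.6154 + 0.25·0.3846) ≈ 0.7934
After 'alert': P(compromised) = 0.6·0.7934 / (0.6·0.7934 + 0.25·0.2066) ≈ 0.9021

0.902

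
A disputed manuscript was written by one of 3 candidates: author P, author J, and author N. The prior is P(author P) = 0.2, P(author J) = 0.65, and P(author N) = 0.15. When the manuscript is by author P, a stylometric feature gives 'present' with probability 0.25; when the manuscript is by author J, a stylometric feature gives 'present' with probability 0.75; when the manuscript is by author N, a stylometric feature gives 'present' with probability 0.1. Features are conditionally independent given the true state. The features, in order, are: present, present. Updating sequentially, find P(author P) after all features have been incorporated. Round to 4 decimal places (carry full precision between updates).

Apply Bayes' rule sequentially, carrying P(author P) forward.
After 'present': normaliser = 0.25·0.2000 + 0.75·0.6500 + 0.1·0.1500; P(author P) ≈ 0.0905, P(author J) ≈ 0.8824, P(author N) ≈ 0.0271
After 'present': normaliser = 0.25·0.0905 + 0.75·0.8824 + 0.1·0.0271; P(author P) ≈ 0.0329, P(author J) ≈ 0.9631, P(author N) ≈ 0.0040

0.0329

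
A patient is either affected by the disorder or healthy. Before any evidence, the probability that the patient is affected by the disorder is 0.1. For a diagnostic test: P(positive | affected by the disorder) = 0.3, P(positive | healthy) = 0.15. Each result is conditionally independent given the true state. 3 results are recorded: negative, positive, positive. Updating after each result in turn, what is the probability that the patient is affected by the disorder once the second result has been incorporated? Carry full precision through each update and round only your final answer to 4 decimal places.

0.1547

After 'negative': P(affected) = 0.7·0.1000 / (0.7·0.1000 + 0.85·0.9000) ≈ 0.0838
After 'positive': P(affected) = 0.3·0.0838 / (0.3·0.0838 + 0.15·0.9162) ≈ 0.1547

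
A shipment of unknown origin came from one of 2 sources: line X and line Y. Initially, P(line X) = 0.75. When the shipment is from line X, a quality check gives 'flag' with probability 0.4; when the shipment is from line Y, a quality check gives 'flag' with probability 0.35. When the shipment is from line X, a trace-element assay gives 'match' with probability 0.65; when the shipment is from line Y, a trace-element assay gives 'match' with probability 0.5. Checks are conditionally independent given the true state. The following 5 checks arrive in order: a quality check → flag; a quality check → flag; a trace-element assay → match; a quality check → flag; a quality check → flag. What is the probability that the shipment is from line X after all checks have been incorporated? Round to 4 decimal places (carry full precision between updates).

Each posterior becomes the prior for the next update.
After a quality check='flag': P(line X) = 0.4·0.7500 / (0.4·0.7500 + 0.35·0.2500) ≈ 0.7742
After a quality check='flag': P(line X) = 0.4·0.7742 / (0.4·0.7742 + 0.35·0.2258) ≈ 0.7967
After a trace-element assay='match': P(line X) = 0.65·0.7967 / (0.65·0.7967 + 0.5·0.2033) ≈ 0.8359
After a quality check='flag': P(line X) = 0.4·0.8359 / (0.4·0.8359 + 0.35·0.1641) ≈ 0.8534
After a quality check='flag': P(line X) = 0.4·0.8534 / (0.4·0.8534 + 0.35·0.1466) ≈ 0.8693

0.8693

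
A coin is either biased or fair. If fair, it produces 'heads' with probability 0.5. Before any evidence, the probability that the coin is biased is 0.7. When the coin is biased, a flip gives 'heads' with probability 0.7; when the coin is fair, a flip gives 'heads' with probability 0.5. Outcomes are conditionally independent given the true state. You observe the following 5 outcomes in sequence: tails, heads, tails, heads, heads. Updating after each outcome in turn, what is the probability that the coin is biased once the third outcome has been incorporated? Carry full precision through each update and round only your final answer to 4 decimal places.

After 'tails': P(biased) = 0.3·0.7000 / (0.3·0.7000 + 0.5·0.3000) ≈ 0.5833
After 'heads': P(biased) = 0.7·0.5833 / (0.7·0.5833 + 0.5·0.4167) ≈ 0.6622
After 'tails': P(biased) = 0.3·0.6622 / (0.3·0.6622 + 0.5·0.3378) ≈ 0.5404

0.5404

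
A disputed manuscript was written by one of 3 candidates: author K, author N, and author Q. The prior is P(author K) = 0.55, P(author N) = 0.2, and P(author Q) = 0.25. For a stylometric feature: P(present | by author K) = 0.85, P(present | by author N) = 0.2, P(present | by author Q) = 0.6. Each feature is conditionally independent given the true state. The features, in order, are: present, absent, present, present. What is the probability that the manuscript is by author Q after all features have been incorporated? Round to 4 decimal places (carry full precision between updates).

0.2937

After 'present': normaliser = 0.85·0.5500 + 0.2·0.2000 + 0.6·0.2500; P(author K) ≈ 0.7110, P(author N) ≈ 0.0608, P(author Q) ≈ 0.2281
After 'absent': normaliser = 0.15·0.7110 + 0.8·0.0608 + 0.4·0.2281; P(author K) ≈ 0.4325, P(author N) ≈ 0.1974, P(author Q) ≈ 0.3701
After 'present': normaliser = 0.85·0.4325 + 0.2·0.1974 + 0.6·0.3701; P(author K) ≈ 0.5843, P(author N) ≈ 0.0627, P(author Q) ≈ 0.3529
After 'present': normaliser = 0.85·0.5843 + 0.2·0.0627 + 0.6·0.3529; P(author K) ≈ 0.6889, P(author N) ≈ 0.0174, P(author Q) ≈ 0.2937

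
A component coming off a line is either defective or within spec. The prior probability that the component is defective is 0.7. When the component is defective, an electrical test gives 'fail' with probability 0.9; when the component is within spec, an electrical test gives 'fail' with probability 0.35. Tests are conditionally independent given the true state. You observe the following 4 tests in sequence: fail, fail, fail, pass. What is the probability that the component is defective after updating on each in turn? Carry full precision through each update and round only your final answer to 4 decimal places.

0.8592

Apply Bayes' rule sequentially, carrying P(defective) forward.
After 'fail': P(defective) = 0.9·0.7000 / (0.9·0.7000 + 0.35·0.3000) ≈ 0.8571
After 'fail': P(defective) = 0.9·0.8571 / (0.9·0.8571 + 0.35·0.1429) ≈ 0.9391
After 'fail': P(defective) = 0.9·0.9391 / (0.9·0.9391 + 0.35·0.0609) ≈ 0.9754
After 'pass': P(defective) = 0.1·0.9754 / (0.1·0.9754 + 0.65·0.0246) ≈ 0.8592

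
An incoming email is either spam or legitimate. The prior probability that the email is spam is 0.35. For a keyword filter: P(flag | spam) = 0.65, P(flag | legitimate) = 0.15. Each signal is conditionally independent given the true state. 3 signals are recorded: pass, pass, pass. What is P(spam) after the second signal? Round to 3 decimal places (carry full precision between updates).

0.084

After 'pass': P(spam) = 0.35·0.3500 / (0.35·0.3500 + 0.85·0.6500) ≈ 0.1815
After 'pass': P(spam) = 0.35·0.1815 / (0.35·0.1815 + 0.85·0.8185) ≈ 0.0837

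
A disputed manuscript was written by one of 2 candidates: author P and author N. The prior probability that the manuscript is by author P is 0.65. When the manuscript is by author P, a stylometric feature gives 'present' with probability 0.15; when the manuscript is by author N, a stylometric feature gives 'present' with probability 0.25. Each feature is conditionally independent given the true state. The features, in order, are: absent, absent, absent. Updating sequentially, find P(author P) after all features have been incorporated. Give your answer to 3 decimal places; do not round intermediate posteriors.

0.730

After 'absent': P(author P) = 0.85·0.6500 / (0.85·0.6500 + 0.75·0.3500) ≈ 0.6779
After 'absent': P(author P) = 0.85·0.6779 / (0.85·0.6779 + 0.75·0.3221) ≈ 0.7046
After 'absent': P(author P) = 0.85·0.7046 / (0.85·0.7046 + 0.75·0.2954) ≈ 0.7300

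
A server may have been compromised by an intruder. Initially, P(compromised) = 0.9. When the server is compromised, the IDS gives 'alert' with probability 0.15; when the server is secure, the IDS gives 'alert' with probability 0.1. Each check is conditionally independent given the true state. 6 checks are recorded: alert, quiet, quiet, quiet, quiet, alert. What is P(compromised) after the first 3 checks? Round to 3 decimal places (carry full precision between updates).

Each posterior becomes the prior for the next update.
After 'alert': P(compromised) = 0.15·0.9000 / (0.15·0.9000 + 0.1·0.1000) ≈ 0.9310
After 'quiet': P(compromised) = 0.85·0.9310 / (0.85·0.9310 + 0.9·0.0690) ≈ 0.9273
After 'quiet': P(compromised) = 0.85·0.9273 / (0.85·0.9273 + 0.9·0.0727) ≈ 0.9233

0.923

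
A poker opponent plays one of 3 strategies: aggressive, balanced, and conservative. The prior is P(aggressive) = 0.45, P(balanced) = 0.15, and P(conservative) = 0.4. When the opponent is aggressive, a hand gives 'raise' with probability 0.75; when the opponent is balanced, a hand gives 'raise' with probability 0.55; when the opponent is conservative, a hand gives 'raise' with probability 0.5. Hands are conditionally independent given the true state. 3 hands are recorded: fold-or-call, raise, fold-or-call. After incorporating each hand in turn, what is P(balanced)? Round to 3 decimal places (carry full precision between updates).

0.190

After 'fold-or-call': normaliser = 0.25·0.4500 + 0.45·0.1500 + 0.5·0.4000; P(aggressive) ≈ 0.2961, P(balanced) ≈ 0.1776, P(conservative) ≈ 0.5263
After 'raise': normaliser = 0.75·0.2961 + 0.55·0.1776 + 0.5·0.5263; P(aggressive) ≈ 0.3809, P(balanced) ≈ 0.1676, P(conservative) ≈ 0.4515
After 'fold-or-call': normaliser = 0.25·0.3809 + 0.45·0.1676 + 0.5·0.4515; P(aggressive) ≈ 0.2402, P(balanced) ≈ 0.1903, P(conservative) ≈ 0.5695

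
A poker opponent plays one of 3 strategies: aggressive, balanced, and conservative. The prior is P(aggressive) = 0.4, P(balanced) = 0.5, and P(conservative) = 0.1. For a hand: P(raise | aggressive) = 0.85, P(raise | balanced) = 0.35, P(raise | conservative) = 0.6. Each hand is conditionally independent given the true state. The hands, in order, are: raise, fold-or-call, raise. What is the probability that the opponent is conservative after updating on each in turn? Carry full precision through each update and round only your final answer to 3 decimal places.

Each posterior becomes the prior for the next update.
After 'raise': normaliser = 0.85·0.4000 + 0.35·0.5000 + 0.6·0.1000; P(aggressive) ≈ 0.5913, P(balanced) ≈ 0.3043, P(conservative) ≈ 0.1043
After 'fold-or-call': normaliser = 0.15·0.5913 + 0.65·0.3043 + 0.4·0.1043; P(aggressive) ≈ 0.2702, P(balanced) ≈ 0.6026, P(conservative) ≈ 0.1272
After 'raise': normaliser = 0.85·0.2702 + 0.35·0.6026 + 0.6·0.1272; P(aggressive) ≈ 0.4443, P(balanced) ≈ 0.4081, P(conservative) ≈ 0.1476

0.148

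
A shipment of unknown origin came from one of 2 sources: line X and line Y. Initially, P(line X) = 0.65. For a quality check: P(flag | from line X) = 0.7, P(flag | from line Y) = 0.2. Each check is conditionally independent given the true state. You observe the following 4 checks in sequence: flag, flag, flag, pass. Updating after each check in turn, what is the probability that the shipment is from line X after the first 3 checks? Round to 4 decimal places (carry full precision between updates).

0.9876

After 'flag': P(line X) = 0.7·0.6500 / (0.7·0.6500 + 0.2·0.3500) ≈ 0.8667
After 'flag': P(line X) = 0.7·0.8667 / (0.7·0.8667 + 0.2·0.1333) ≈ 0.9579
After 'flag': P(line X) = 0.7·0.9579 / (0.7·0.9579 + 0.2·0.0421) ≈ 0.9876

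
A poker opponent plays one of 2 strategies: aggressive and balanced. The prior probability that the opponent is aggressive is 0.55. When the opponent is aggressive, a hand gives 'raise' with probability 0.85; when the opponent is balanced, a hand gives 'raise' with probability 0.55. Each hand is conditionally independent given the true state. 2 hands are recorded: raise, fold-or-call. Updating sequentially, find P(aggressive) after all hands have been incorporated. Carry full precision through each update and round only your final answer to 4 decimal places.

After 'raise': P(aggressive) = 0.85·0.5500 / (0.85·0.5500 + 0.55·0.4500) ≈ 0.6538
After 'fold-or-call': P(aggressive) = 0.15·0.6538 / (0.15·0.6538 + 0.45·0.3462) ≈ 0.3864

0.3864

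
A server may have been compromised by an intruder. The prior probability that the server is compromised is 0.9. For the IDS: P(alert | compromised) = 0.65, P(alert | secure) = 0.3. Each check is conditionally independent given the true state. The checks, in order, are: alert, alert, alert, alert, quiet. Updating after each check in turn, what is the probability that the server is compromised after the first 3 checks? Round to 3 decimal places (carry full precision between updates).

Apply Bayes' rule sequentially, carrying P(compromised) forward.
After 'alert': P(compromised) = 0.65·0.9000 / (0.65·0.9000 + 0.3·0.1000) ≈ 0.9512
After 'alert': P(compromised) = 0.65·0.9512 / (0.65·0.9512 + 0.3·0.0488) ≈ 0.9769
After 'alert': P(compromised) = 0.65·0.9769 / (0.65·0.9769 + 0.3·0.0231) ≈ 0.9892

0.989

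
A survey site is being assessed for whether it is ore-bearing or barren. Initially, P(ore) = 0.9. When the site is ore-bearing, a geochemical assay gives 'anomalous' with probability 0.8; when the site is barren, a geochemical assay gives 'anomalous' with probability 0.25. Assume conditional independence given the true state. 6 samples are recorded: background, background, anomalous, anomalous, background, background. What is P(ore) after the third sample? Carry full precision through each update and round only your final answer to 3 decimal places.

0.672

After 'background': P(ore) = 0.2·0.9000 / (0.2·0.9000 + 0.75·0.1000) ≈ 0.7059
After 'background': P(ore) = 0.2·0.7059 / (0.2·0.7059 + 0.75·0.2941) ≈ 0.3902
After 'anomalous': P(ore) = 0.8·0.3902 / (0.8·0.3902 + 0.25·0.6098) ≈ 0.6719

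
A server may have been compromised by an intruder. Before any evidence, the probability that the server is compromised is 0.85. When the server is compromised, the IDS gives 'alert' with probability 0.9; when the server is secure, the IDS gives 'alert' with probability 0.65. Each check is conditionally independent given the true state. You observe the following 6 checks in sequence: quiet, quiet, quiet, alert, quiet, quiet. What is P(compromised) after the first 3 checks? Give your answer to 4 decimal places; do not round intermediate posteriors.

Apply Bayes' rule sequentially, carrying P(compromised) forward.
After 'quiet': P(compromised) = 0.1·0.8500 / (0.1·0.8500 + 0.35·0.1500) ≈ 0.6182
After 'quiet': P(compromised) = 0.1·0.6182 / (0.1·0.6182 + 0.35·0.3818) ≈ 0.3163
After 'quiet': P(compromised) = 0.1·0.3163 / (0.1·0.3163 + 0.35·0.6837) ≈ 0.1167

0.1167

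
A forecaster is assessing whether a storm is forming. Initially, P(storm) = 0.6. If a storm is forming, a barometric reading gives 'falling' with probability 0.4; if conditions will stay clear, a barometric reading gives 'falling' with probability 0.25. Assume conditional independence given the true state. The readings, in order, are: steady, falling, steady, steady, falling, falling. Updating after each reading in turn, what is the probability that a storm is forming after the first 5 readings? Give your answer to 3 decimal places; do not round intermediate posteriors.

After 'steady': P(storm) = 0.6·0.6000 / (0.6·0.6000 + 0.75·0.4000) ≈ 0.5455
After 'falling': P(storm) = 0.4·0.5455 / (0.4·0.5455 + 0.25·0.4545) ≈ 0.6575
After 'steady': P(storm) = 0.6·0.6575 / (0.6·0.6575 + 0.75·0.3425) ≈ 0.6057
After 'steady': P(storm) = 0.6·0.6057 / (0.6·0.6057 + 0.75·0.3943) ≈ 0.5513
After 'falling': P(storm) = 0.4·0.5513 / (0.4·0.5513 + 0.25·0.4487) ≈ 0.6629

0.663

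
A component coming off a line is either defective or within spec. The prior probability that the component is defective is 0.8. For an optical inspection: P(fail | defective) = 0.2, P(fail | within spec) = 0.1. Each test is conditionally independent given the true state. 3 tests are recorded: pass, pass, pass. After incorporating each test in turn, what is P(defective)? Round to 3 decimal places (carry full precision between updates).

After 'pass': P(defective) = 0.8·0.8000 / (0.8·0.8000 + 0.9·0.2000) ≈ 0.7805
After 'pass': P(defective) = 0.8·0.7805 / (0.8·0.7805 + 0.9·0.2195) ≈ 0.7596
After 'pass': P(defective) = 0.8·0.7596 / (0.8·0.7596 + 0.9·0.2404) ≈ 0.7375

0.737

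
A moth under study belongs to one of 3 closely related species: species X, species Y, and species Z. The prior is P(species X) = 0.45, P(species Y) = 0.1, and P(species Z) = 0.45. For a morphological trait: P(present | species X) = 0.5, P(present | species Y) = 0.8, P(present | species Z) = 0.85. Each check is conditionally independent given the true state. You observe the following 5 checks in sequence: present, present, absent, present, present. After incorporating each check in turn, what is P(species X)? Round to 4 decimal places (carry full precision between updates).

After 'present': normaliser = 0.5·0.4500 + 0.8·0.1000 + 0.85·0.4500; P(species X) ≈ 0.3273, P(species Y) ≈ 0.1164, P(species Z) ≈ 0.5564
After 'present': normaliser = 0.5·0.3273 + 0.8·0.1164 + 0.85·0.5564; P(species X) ≈ 0.2243, P(species Y) ≈ 0.1276, P(species Z) ≈ 0.6481
After 'absent': normaliser = 0.5·0.2243 + 0.2·0.1276 + 0.15·0.6481; P(species X) ≈ 0.4774, P(species Y) ≈ 0.1086, P(species Z) ≈ 0.4139
After 'present': normaliser = 0.5·0.4774 + 0.8·0.1086 + 0.85·0.4139; P(species X) ≈ 0.3524, P(species Y) ≈ 0.1283, P(species Z) ≈ 0.5193
After 'present': normaliser = 0.5·0.3524 + 0.8·0.1283 + 0.85·0.5193; P(species X) ≈ 0.2446, P(species Y) ≈ 0.1425, P(species Z) ≈ 0.6129

0.2446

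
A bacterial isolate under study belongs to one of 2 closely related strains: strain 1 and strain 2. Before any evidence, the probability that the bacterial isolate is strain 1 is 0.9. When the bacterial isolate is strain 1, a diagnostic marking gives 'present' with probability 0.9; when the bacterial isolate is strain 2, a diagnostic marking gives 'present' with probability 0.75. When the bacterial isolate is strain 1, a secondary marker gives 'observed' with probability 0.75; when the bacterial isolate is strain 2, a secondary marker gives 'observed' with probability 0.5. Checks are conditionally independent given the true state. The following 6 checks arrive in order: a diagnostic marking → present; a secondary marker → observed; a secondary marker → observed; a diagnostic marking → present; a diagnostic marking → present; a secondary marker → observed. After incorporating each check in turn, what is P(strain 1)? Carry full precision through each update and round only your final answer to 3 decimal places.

0.981

After a diagnostic marking='present': P(strain 1) = 0.9·0.9000 / (0.9·0.9000 + 0.75·0.1000) ≈ 0.9153
After a secondary marker='observed': P(strain 1) = 0.75·0.9153 / (0.75·0.9153 + 0.5·0.0847) ≈ 0.9419
After a secondary marker='observed': P(strain 1) = 0.75·0.9419 / (0.75·0.9419 + 0.5·0.0581) ≈ 0.9605
After a diagnostic marking='present': P(strain 1) = 0.9·0.9605 / (0.9·0.9605 + 0.75·0.0395) ≈ 0.9668
After a diagnostic marking='present': P(strain 1) = 0.9·0.9668 / (0.9·0.9668 + 0.75·0.0332) ≈ 0.9722
After a secondary marker='observed': P(strain 1) = 0.75·0.9722 / (0.75·0.9722 + 0.5·0.0278) ≈ 0.9813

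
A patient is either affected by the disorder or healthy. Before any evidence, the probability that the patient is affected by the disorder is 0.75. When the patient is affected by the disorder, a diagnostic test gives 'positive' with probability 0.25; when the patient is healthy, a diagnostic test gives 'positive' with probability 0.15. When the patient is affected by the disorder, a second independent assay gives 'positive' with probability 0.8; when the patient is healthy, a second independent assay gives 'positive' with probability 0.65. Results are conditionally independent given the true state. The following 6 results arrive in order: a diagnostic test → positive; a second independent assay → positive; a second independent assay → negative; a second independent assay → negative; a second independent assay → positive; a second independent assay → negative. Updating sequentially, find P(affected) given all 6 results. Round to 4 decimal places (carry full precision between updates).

0.5856

After a diagnostic test='positive': P(affected) = 0.25·0.7500 / (0.25·0.7500 + 0.15·0.2500) ≈ 0.8333
After a second independent assay='positive': P(affected) = 0.8·0.8333 / (0.8·0.8333 + 0.65·0.1667) ≈ 0.8602
After a second independent assay='negative': P(affected) = 0.2·0.8602 / (0.2·0.8602 + 0.35·0.1398) ≈ 0.7786
After a second independent assay='negative': P(affected) = 0.2·0.7786 / (0.2·0.7786 + 0.35·0.2214) ≈ 0.6677
After a second independent assay='positive': P(affected) = 0.8·0.6677 / (0.8·0.6677 + 0.65·0.3323) ≈ 0.7121
After a second independent assay='negative': P(affected) = 0.2·0.7121 / (0.2·0.7121 + 0.35·0.2879) ≈ 0.5856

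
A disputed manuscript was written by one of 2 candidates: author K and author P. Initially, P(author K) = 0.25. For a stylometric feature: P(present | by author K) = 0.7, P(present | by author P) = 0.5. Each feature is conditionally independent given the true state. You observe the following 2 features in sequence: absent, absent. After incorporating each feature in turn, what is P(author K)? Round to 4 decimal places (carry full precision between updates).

After 'absent': P(author K) = 0.3·0.2500 / (0.3·0.2500 + 0.5·0.7500) ≈ 0.1667
After 'absent': P(author K) = 0.3·0.1667 / (0.3·0.1667 + 0.5·0.8333) ≈ 0.1071

0.1071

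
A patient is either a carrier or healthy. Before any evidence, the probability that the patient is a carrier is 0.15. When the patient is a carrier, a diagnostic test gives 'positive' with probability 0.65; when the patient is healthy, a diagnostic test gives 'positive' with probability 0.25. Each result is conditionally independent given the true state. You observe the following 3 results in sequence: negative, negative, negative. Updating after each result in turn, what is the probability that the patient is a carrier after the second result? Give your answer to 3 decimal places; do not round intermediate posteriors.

Apply Bayes' rule sequentially, carrying P(carrier) forward.
After 'negative': P(carrier) = 0.35·0.1500 / (0.35·0.1500 + 0.75·0.8500) ≈ 0.0761
After 'negative': P(carrier) = 0.35·0.0761 / (0.35·0.0761 + 0.75·0.9239) ≈ 0.0370

0.037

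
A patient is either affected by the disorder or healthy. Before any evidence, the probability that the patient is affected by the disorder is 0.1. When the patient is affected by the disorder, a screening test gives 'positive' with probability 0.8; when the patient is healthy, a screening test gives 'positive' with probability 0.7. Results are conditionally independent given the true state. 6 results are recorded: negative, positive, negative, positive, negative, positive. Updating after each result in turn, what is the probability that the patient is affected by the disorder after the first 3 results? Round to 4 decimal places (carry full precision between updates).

0.0534

After 'negative': P(affected) = 0.2·0.1000 / (0.2·0.1000 + 0.3·0.9000) ≈ 0.0690
After 'positive': P(affected) = 0.8·0.0690 / (0.8·0.0690 + 0.7·0.9310) ≈ 0.0780
After 'negative': P(affected) = 0.2·0.0780 / (0.2·0.0780 + 0.3·0.9220) ≈ 0.0534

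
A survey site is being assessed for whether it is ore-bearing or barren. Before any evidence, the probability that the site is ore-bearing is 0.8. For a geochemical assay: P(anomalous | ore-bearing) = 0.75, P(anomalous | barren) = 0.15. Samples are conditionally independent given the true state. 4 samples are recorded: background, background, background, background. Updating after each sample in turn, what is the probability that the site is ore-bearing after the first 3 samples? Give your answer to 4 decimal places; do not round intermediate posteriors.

0.0924

Apply Bayes' rule sequentially, carrying P(ore) forward.
After 'background': P(ore) = 0.25·0.8000 / (0.25·0.8000 + 0.85·0.2000) ≈ 0.5405
After 'background': P(ore) = 0.25·0.5405 / (0.25·0.5405 + 0.85·0.4595) ≈ 0.2571
After 'background': P(ore) = 0.25·0.2571 / (0.25·0.2571 + 0.85·0.7429) ≈ 0.0924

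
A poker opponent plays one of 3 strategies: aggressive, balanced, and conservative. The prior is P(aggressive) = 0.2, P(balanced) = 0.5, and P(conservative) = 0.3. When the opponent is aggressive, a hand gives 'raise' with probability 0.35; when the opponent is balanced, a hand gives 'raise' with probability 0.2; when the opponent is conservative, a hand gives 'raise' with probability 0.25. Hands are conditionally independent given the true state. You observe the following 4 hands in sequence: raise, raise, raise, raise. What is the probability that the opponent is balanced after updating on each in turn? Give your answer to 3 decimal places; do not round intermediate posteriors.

0.161

After 'raise': normaliser = 0.35·0.2000 + 0.2·0.5000 + 0.25·0.3000; P(aggressive) ≈ 0.2857, P(balanced) ≈ 0.4082, P(conservative) ≈ 0.3061
After 'raise': normaliser = 0.35·0.2857 + 0.2·0.4082 + 0.25·0.3061; P(aggressive) ≈ 0.3874, P(balanced) ≈ 0.3162, P(conservative) ≈ 0.2964
After 'raise': normaliser = 0.35·0.3874 + 0.2·0.3162 + 0.25·0.2964; P(aggressive) ≈ 0.4967, P(balanced) ≈ 0.2317, P(conservative) ≈ 0.2715
After 'raise': normaliser = 0.35·0.4967 + 0.2·0.2317 + 0.25·0.2715; P(aggressive) ≈ 0.6035, P(balanced) ≈ 0.1609, P(conservative) ≈ 0.2356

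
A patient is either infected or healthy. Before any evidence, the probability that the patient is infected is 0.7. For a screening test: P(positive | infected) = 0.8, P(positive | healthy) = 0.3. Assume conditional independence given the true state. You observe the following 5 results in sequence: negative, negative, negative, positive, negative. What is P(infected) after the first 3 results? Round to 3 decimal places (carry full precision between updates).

After 'negative': P(infected) = 0.2·0.7000 / (0.2·0.7000 + 0.7·0.3000) ≈ 0.4000
After 'negative': P(infected) = 0.2·0.4000 / (0.2·0.4000 + 0.7·0.6000) ≈ 0.1600
After 'negative': P(infected) = 0.2·0.1600 / (0.2·0.1600 + 0.7·0.8400) ≈ 0.0516

0.052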